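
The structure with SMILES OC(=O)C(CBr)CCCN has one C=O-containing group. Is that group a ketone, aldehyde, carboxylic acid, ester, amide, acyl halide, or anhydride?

carboxylic acid

The carbonyl is in the HOOC segment: –COOH: carbonyl C bonded to –OH and C → carboxylic acid (the –OH is not a separate alcohol).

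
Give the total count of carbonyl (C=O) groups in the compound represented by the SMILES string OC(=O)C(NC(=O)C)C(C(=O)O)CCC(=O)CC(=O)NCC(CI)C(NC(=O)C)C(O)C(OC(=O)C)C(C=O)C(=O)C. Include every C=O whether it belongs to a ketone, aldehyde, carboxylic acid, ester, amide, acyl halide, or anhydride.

HOOC: carboxylic acid, 1 C=O (running total 1).
CH(NHCOCH3): amide, 1 C=O (running total 2).
CH(COOH): carboxylic acid, 1 C=O (running total 3).
CO: ketone, 1 C=O (running total 4).
CH2CONHCH2: amide, 1 C=O (running total 5).
CH(NHCOCH3): amide, 1 C=O (running total 6).
CH(OCOCH3): ester, 1 C=O (running total 7).
CH(CHO): aldehyde, 1 C=O (running total 8).
CO: ketone, 1 C=O (running total 9).

9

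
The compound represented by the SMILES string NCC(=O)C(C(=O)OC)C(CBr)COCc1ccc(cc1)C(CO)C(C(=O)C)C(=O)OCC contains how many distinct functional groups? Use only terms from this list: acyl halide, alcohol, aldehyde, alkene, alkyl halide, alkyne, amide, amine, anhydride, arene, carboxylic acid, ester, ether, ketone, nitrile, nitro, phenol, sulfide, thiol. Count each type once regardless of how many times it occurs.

Reading the structure from left to right:
  H2NCH2: –NH2 on an sp³ carbon with no adjacent C=O → amine.
  CO: –C(=O)– with carbon on both sides → ketone.
  CH(COOCH3): pendant –COOCH3: carbonyl C bonded to C and –OCH3 → ester.
  CH(CH2Br): pendant –CH2X: halogen on sp³ carbon → alkyl halide.
  CH2OCH2: C–O–C with sp³ carbons on both sides and no adjacent C=O → ether.
  C6H4: para-disubstituted benzene ring → arene.
  CH(CH2OH): pendant –CH2OH on an sp³ backbone C → alcohol.
  CH(COCH3): pendant –COCH3: carbonyl C bonded to two carbons → ketone.
  COOCH2CH3: –C(=O)OCH2CH3: carbonyl C bonded to C and to –OEt → ester.
Distinct types present: alcohol, alkyl halide, amine, arene, ester, ether, ketone.

7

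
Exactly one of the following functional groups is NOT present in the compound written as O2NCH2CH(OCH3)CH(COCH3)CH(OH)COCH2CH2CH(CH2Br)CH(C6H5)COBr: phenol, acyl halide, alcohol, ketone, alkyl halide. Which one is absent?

phenol

ketone: present (CH(COCH3) — pendant –COCH3: carbonyl C bonded to two carbons → ketone).
acyl halide: present (COBr — –C(=O)Br: carbonyl C bonded to C and to a halogen → acyl halide (not alkyl halide)).
alcohol: present (CH(OH) — –OH on an sp³ carbon → alcohol (secondary)).
alkyl halide: present (CH(CH2Br) — pendant –CH2X: halogen on sp³ carbon → alkyl halide).
phenol: absent. In CH(OH), the –OH is on an sp³ carbon, not on an aromatic ring, so it is an alcohol.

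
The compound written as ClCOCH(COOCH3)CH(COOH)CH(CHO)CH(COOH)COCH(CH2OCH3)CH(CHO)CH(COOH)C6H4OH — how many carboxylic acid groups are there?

Taking each segment in turn:
  ClCO: –C(=O)Cl: carbonyl C bonded to C and to a halogen → acyl halide (not alkyl halide).
  CH(COOCH3): pendant –COOCH3: carbonyl C bonded to C and –OCH3 → ester.
  CH(COOH): pendant –COOH: carbonyl C bonded to C and –OH → carboxylic acid.
  CH(CHO): pendant –CHO: carbonyl C bonded to C and H → aldehyde.
  CH(COOH): pendant –COOH: carbonyl C bonded to C and –OH → carboxylic acid.
  CO: –C(=O)– with carbon on both sides → ketone.
  CH(CH2OCH3): pendant –CH2OCH3: C–O–C linkage → ether.
  CH(CHO): pendant –CHO: carbonyl C bonded to C and H → aldehyde.
  CH(COOH): pendant –COOH: carbonyl C bonded to C and –OH → carboxylic acid.
  C6H4OH: –OH attached directly to an aromatic ring → phenol (not alcohol); the ring itself is an arene.
Carboxylic acid appears at: CH(COOH), CH(COOH), CH(COOH) → 3.

3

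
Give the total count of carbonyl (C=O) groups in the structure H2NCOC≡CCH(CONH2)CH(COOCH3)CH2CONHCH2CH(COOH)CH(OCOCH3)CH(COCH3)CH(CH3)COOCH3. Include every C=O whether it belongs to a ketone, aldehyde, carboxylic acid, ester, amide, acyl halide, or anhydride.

8

H2NCO: amide, 1 C=O (running total 1).
CH(CONH2): amide, 1 C=O (running total 2).
CH(COOCH3): ester, 1 C=O (running total 3).
CH2CONHCH2: amide, 1 C=O (running total 4).
CH(COOH): carboxylic acid, 1 C=O (running total 5).
CH(OCOCH3): ester, 1 C=O (running total 6).
CH(COCH3): ketone, 1 C=O (running total 7).
COOCH3: ester, 1 C=O (running total 8).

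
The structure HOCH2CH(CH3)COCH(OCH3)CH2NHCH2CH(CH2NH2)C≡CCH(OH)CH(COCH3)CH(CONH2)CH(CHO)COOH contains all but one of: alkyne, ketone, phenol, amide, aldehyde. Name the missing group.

amide: present (CH(CONH2) — pendant –CONH2: carbonyl C bonded to C and N → amide).
aldehyde: present (CH(CHO) — pendant –CHO: carbonyl C bonded to C and H → aldehyde).
ketone: present (CO — –C(=O)– with carbon on both sides → ketone).
alkyne: present (C≡C — C≡C triple bond → alkyne).
phenol: absent. In each of HOCH2 and CH(OH), the –OH is on an sp³ carbon, not on an aromatic ring, so it is an alcohol.

phenol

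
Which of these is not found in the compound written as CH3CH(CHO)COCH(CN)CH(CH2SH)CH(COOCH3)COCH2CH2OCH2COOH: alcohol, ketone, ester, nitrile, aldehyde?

nitrile: present (CH(CN) — pendant –C≡N: nitrile).
ketone: present (CO — –C(=O)– with carbon on both sides → ketone).
aldehyde: present (CH(CHO) — pendant –CHO: carbonyl C bonded to C and H → aldehyde).
ester: present (CH(COOCH3) — pendant –COOCH3: carbonyl C bonded to C and –OCH3 → ester).
alcohol: absent. In COOH, the –OH sits on a carbonyl carbon, making it part of a carboxylic acid, not an alcohol.

alcohol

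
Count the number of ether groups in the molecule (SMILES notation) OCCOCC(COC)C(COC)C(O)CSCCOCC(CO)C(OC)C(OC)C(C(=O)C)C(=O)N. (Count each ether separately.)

Working along the chain:
  HOCH2: HO– on an sp³ carbon → alcohol.
  CH2OCH2: C–O–C with sp³ carbons on both sides and no adjacent C=O → ether.
  CH(CH2OCH3): pendant –CH2OCH3: C–O–C linkage → ether.
  CH(CH2OCH3): pendant –CH2OCH3: C–O–C linkage → ether.
  CH(OH): –OH on an sp³ carbon → alcohol (secondary).
  CH2SCH2: C–S–C linkage → sulfide (thioether).
  CH2OCH2: C–O–C with sp³ carbons on both sides and no adjacent C=O → ether.
  CH(CH2OH): pendant –CH2OH on an sp³ backbone C → alcohol.
  CH(OCH3): pendant –OCH3: C–O–C with sp³ C, no adjacent C=O → ether.
  CH(OCH3): pendant –OCH3: C–O–C with sp³ C, no adjacent C=O → ether.
  CH(COCH3): pendant –COCH3: carbonyl C bonded to two carbons → ketone.
  CONH2: –C(=O)NH2: carbonyl C bonded to C and to N → amide (the N is not a separate amine).
Ether appears at: CH2OCH2, CH(CH2OCH3), CH(CH2OCH3), CH2OCH2, CH(OCH3), CH(OCH3) → 6.

6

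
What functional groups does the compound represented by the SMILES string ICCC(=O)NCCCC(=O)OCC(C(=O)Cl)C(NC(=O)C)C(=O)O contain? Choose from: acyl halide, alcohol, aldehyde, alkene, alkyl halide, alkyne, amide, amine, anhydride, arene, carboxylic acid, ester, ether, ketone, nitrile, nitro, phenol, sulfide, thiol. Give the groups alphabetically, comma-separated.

halogen on an sp³ carbon → alkyl halide.
–C(=O)–N– linkage → amide (the N is not an amine).
–C(=O)–O–C with C on the carbonyl side → ester.
pendant –C(=O)X: carbonyl C bonded to C and halogen → acyl halide.
pendant –NHC(=O)CH3: N bonded to a carbonyl → amide (not amine).
–COOH: carbonyl C bonded to –OH and C → carboxylic acid (the –OH is not a separate alcohol).

acyl halide, alkyl halide, amide, carboxylic acid, ester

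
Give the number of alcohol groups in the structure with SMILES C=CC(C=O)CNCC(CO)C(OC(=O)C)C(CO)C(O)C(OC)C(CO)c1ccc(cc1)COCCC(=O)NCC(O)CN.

Reading the structure from left to right:
  CH2=CH: C=C double bond → alkene.
  CH(CHO): pendant –CHO: carbonyl C bonded to C and H → aldehyde.
  CH2NHCH2: C–N–C with sp³ carbons and no adjacent C=O → amine (secondary).
  CH(CH2OH): pendant –CH2OH on an sp³ backbone C → alcohol.
  CH(OCOCH3): pendant –OC(=O)CH3: an acyloxy group → ester.
  CH(CH2OH): pendant –CH2OH on an sp³ backbone C → alcohol.
  CH(OH): –OH on an sp³ carbon → alcohol (secondary).
  CH(OCH3): pendant –OCH3: C–O–C with sp³ C, no adjacent C=O → ether.
  CH(CH2OH): pendant –CH2OH on an sp³ backbone C → alcohol.
  C6H4: para-disubstituted benzene ring → arene.
  CH2OCH2: C–O–C with sp³ carbons on both sides and no adjacent C=O → ether.
  CH2CONHCH2: –C(=O)–N– linkage → amide (the N is not an amine).
  CH(OH): –OH on an sp³ carbon → alcohol (secondary).
  CH2NH2: –NH2 on an sp³ carbon with no adjacent C=O → amine.
Alcohol appears at: CH(CH2OH), CH(CH2OH), CH(OH), CH(CH2OH), CH(OH) → 5.

5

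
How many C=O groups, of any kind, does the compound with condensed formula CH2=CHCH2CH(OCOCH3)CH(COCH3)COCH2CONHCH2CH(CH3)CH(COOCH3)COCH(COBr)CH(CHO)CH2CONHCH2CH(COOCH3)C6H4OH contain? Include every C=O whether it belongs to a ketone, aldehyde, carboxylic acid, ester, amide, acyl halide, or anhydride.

10

CH(OCOCH3): ester, 1 C=O (running total 1).
CH(COCH3): ketone, 1 C=O (running total 2).
CO: ketone, 1 C=O (running total 3).
CH2CONHCH2: amide, 1 C=O (running total 4).
CH(COOCH3): ester, 1 C=O (running total 5).
CO: ketone, 1 C=O (running total 6).
CH(COBr): acyl halide, 1 C=O (running total 7).
CH(CHO): aldehyde, 1 C=O (running total 8).
CH2CONHCH2: amide, 1 C=O (running total 9).
CH(COOCH3): ester, 1 C=O (running total 10).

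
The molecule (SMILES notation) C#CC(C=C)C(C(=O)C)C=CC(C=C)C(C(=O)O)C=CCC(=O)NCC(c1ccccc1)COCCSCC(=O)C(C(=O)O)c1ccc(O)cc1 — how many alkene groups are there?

C≡C triple bond → alkyne.
pendant –CH=CH2: C=C double bond → alkene.
pendant –COCH3: carbonyl C bonded to two carbons → ketone.
C=C double bond → alkene.
pendant –CH=CH2: C=C double bond → alkene.
pendant –COOH: carbonyl C bonded to C and –OH → carboxylic acid.
C=C double bond → alkene.
–C(=O)–N– linkage → amide (the N is not an amine).
pendant –C6H5: benzene ring → arene.
C–O–C with sp³ carbons on both sides and no adjacent C=O → ether.
C–S–C linkage → sulfide (thioether).
–C(=O)– with carbon on both sides → ketone.
pendant –COOH: carbonyl C bonded to C and –OH → carboxylic acid.
–OH attached directly to an aromatic ring → phenol (not alcohol); the ring itself is an arene.
Alkene appears at: CH(CH=CH2), CH=CH, CH(CH=CH2), CH=CH → 4.

4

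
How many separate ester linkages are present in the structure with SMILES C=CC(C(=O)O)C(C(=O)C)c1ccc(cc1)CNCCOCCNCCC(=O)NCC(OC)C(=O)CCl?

0

C=C double bond → alkene.
pendant –COOH: carbonyl C bonded to C and –OH → carboxylic acid.
pendant –COCH3: carbonyl C bonded to two carbons → ketone.
para-disubstituted benzene ring → arene.
C–N–C with sp³ carbons and no adjacent C=O → amine (secondary).
C–O–C with sp³ carbons on both sides and no adjacent C=O → ether.
C–N–C with sp³ carbons and no adjacent C=O → amine (secondary).
–C(=O)–N– linkage → amide (the N is not an amine).
pendant –OCH3: C–O–C with sp³ C, no adjacent C=O → ether.
–C(=O)– with carbon on both sides → ketone.
halogen on an sp³ carbon → alkyl halide.
No segment is a ester: CH(COOH) is carboxylic acid, not ester; CH(COCH3) is ketone, not ester; CH2OCH2 is ether, not ester. → 0.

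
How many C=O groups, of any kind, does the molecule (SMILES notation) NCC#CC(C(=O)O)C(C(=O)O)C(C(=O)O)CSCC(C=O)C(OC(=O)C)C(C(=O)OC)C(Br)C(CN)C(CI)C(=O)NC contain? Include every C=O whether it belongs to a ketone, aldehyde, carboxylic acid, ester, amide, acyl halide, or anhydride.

CH(COOH): carboxylic acid, 1 C=O (running total 1).
CH(COOH): carboxylic acid, 1 C=O (running total 2).
CH(COOH): carboxylic acid, 1 C=O (running total 3).
CH(CHO): aldehyde, 1 C=O (running total 4).
CH(OCOCH3): ester, 1 C=O (running total 5).
CH(COOCH3): ester, 1 C=O (running total 6).
CONHCH3: amide, 1 C=O (running total 7).

7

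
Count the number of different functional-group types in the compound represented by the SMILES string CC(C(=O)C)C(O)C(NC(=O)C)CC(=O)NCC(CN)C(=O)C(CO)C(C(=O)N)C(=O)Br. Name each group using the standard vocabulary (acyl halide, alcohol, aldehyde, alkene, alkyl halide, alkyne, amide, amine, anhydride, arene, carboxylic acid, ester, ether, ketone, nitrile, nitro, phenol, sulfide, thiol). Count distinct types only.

5

pendant –COCH3: carbonyl C bonded to two carbons → ketone.
–OH on an sp³ carbon → alcohol (secondary).
pendant –NHC(=O)CH3: N bonded to a carbonyl → amide (not amine).
–C(=O)–N– linkage → amide (the N is not an amine).
pendant –CH2NH2: N on sp³ C, no adjacent C=O → amine.
–C(=O)– with carbon on both sides → ketone.
pendant –CH2OH on an sp³ backbone C → alcohol.
pendant –CONH2: carbonyl C bonded to C and N → amide.
–C(=O)Br: carbonyl C bonded to C and to a halogen → acyl halide (not alkyl halide).
Distinct types present: acyl halide, alcohol, amide, amine, ketone.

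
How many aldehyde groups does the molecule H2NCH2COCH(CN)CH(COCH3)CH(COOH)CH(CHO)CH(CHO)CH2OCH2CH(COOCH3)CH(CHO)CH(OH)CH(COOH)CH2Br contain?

3

–NH2 on an sp³ carbon with no adjacent C=O → amine.
–C(=O)– with carbon on both sides → ketone.
pendant –C≡N: nitrile.
pendant –COCH3: carbonyl C bonded to two carbons → ketone.
pendant –COOH: carbonyl C bonded to C and –OH → carboxylic acid.
pendant –CHO: carbonyl C bonded to C and H → aldehyde.
pendant –CHO: carbonyl C bonded to C and H → aldehyde.
C–O–C with sp³ carbons on both sides and no adjacent C=O → ether.
pendant –COOCH3: carbonyl C bonded to C and –OCH3 → ester.
pendant –CHO: carbonyl C bonded to C and H → aldehyde.
–OH on an sp³ carbon → alcohol (secondary).
pendant –COOH: carbonyl C bonded to C and –OH → carboxylic acid.
halogen on an sp³ carbon → alkyl halide.
Aldehyde appears at: CH(CHO), CH(CHO), CH(CHO) → 3.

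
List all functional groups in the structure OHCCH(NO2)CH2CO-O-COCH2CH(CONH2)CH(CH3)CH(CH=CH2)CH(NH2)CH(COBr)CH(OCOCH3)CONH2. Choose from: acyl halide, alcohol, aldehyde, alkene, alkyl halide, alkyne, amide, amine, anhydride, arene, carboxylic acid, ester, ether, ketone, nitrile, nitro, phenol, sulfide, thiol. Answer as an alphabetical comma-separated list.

terminal –CHO: carbonyl C bonded to H and C → aldehyde.
–NO2 on an sp³ carbon → nitro (the N=O is not a carbonyl).
two acyl groups sharing one oxygen, –C(=O)–O–C(=O)– → anhydride.
pendant –CONH2: carbonyl C bonded to C and N → amide.
pendant –CH=CH2: C=C double bond → alkene.
–NH2 on an sp³ carbon with no adjacent C=O → amine.
pendant –C(=O)X: carbonyl C bonded to C and halogen → acyl halide.
pendant –OC(=O)CH3: an acyloxy group → ester.
–C(=O)NH2: carbonyl C bonded to C and to N → amide (the N is not a separate amine).

acyl halide, aldehyde, alkene, amide, amine, anhydride, ester, nitro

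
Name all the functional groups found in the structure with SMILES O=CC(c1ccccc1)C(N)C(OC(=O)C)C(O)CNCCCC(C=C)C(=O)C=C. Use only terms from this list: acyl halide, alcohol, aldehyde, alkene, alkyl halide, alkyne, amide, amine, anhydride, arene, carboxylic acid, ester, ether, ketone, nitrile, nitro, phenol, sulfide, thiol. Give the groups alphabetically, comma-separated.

terminal –CHO: carbonyl C bonded to H and C → aldehyde.
pendant –C6H5: benzene ring → arene.
–NH2 on an sp³ carbon with no adjacent C=O → amine.
pendant –OC(=O)CH3: an acyloxy group → ester.
–OH on an sp³ carbon → alcohol (secondary).
C–N–C with sp³ carbons and no adjacent C=O → amine (secondary).
pendant –CH=CH2: C=C double bond → alkene.
–C(=O)– with carbon on both sides → ketone.
C=C double bond → alkene.

alcohol, aldehyde, alkene, amine, arene, ester, ketone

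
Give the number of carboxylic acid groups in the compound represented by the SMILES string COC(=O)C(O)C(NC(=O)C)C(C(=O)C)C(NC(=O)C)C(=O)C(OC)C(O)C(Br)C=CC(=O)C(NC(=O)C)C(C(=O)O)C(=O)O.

2

CH3O–C(=O)–: carbonyl C bonded to C and to –OCH3 → ester (not ketone + ether).
–OH on an sp³ carbon → alcohol (secondary).
pendant –NHC(=O)CH3: N bonded to a carbonyl → amide (not amine).
pendant –COCH3: carbonyl C bonded to two carbons → ketone.
pendant –NHC(=O)CH3: N bonded to a carbonyl → amide (not amine).
–C(=O)– with carbon on both sides → ketone.
pendant –OCH3: C–O–C with sp³ C, no adjacent C=O → ether.
–OH on an sp³ carbon → alcohol (secondary).
halogen on an sp³ carbon → alkyl halide.
C=C double bond → alkene.
–C(=O)– with carbon on both sides → ketone.
pendant –NHC(=O)CH3: N bonded to a carbonyl → amide (not amine).
pendant –COOH: carbonyl C bonded to C and –OH → carboxylic acid.
–COOH: carbonyl C bonded to –OH and C → carboxylic acid (the –OH is not a separate alcohol).
Carboxylic acid appears at: CH(COOH), COOH → 2.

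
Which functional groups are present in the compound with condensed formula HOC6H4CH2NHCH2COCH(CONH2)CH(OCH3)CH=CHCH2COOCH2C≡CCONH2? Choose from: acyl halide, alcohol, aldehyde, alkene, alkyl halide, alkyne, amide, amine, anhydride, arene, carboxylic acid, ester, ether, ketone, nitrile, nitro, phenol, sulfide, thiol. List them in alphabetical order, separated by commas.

alkene, alkyne, amide, amine, arene, ester, ether, ketone, phenol

–OH attached directly to an aromatic ring → phenol (not alcohol); the ring itself is an arene.
C–N–C with sp³ carbons and no adjacent C=O → amine (secondary).
–C(=O)– with carbon on both sides → ketone.
pendant –CONH2: carbonyl C bonded to C and N → amide.
pendant –OCH3: C–O–C with sp³ C, no adjacent C=O → ether.
C=C double bond → alkene.
–C(=O)–O–C with C on the carbonyl side → ester.
C≡C triple bond → alkyne.
–C(=O)NH2: carbonyl C bonded to C and to N → amide (the N is not a separate amine).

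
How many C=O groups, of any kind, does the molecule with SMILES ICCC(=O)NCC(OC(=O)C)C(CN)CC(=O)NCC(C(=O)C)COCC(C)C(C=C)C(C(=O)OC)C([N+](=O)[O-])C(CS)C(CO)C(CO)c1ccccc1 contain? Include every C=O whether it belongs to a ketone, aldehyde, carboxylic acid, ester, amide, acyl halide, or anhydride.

5

CH2CONHCH2: amide, 1 C=O (running total 1).
CH(OCOCH3): ester, 1 C=O (running total 2).
CH2CONHCH2: amide, 1 C=O (running total 3).
CH(COCH3): ketone, 1 C=O (running total 4).
CH(COOCH3): ester, 1 C=O (running total 5).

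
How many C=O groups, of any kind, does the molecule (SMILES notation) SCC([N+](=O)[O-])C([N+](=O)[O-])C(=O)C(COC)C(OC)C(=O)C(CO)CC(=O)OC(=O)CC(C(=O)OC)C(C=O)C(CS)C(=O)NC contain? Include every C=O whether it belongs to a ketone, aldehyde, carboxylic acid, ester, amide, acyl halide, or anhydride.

CO: ketone, 1 C=O (running total 1).
CO: ketone, 1 C=O (running total 2).
CH2CO-O-COCH2: anhydride, 2 C=O (running total 4).
CH(COOCH3): ester, 1 C=O (running total 5).
CH(CHO): aldehyde, 1 C=O (running total 6).
CONHCH3: amide, 1 C=O (running total 7).

7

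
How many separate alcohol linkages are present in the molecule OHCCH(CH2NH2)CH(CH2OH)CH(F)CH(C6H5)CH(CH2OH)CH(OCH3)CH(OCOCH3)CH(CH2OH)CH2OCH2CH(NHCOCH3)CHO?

3

Taking each segment in turn:
  OHC: terminal –CHO: carbonyl C bonded to H and C → aldehyde.
  CH(CH2NH2): pendant –CH2NH2: N on sp³ C, no adjacent C=O → amine.
  CH(CH2OH): pendant –CH2OH on an sp³ backbone C → alcohol.
  CH(F): halogen on an sp³ carbon → alkyl halide.
  CH(C6H5): pendant –C6H5: benzene ring → arene.
  CH(CH2OH): pendant –CH2OH on an sp³ backbone C → alcohol.
  CH(OCH3): pendant –OCH3: C–O–C with sp³ C, no adjacent C=O → ether.
  CH(OCOCH3): pendant –OC(=O)CH3: an acyloxy group → ester.
  CH(CH2OH): pendant –CH2OH on an sp³ backbone C → alcohol.
  CH2OCH2: C–O–C with sp³ carbons on both sides and no adjacent C=O → ether.
  CH(NHCOCH3): pendant –NHC(=O)CH3: N bonded to a carbonyl → amide (not amine).
  CHO: terminal –CHO: carbonyl C bonded to H and C → aldehyde.
Alcohol appears at: CH(CH2OH), CH(CH2OH), CH(CH2OH) → 3.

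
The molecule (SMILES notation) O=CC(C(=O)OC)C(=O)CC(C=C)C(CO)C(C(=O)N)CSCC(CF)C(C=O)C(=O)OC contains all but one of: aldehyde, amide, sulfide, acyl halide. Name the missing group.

sulfide: present (CH2SCH2 — C–S–C linkage → sulfide (thioether)).
amide: present (CH(CONH2) — pendant –CONH2: carbonyl C bonded to C and N → amide).
aldehyde: present (OHC — terminal –CHO: carbonyl C bonded to H and C → aldehyde).
acyl halide: no segment matches this pattern.

acyl halide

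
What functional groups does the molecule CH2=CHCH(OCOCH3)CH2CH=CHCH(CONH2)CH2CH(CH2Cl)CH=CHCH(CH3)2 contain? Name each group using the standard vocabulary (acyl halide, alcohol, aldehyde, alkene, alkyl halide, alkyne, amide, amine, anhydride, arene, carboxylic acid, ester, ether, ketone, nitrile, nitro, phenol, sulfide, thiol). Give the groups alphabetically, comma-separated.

alkene, alkyl halide, amide, ester

Reading the structure from left to right:
  CH2=CH: C=C double bond → alkene.
  CH(OCOCH3): pendant –OC(=O)CH3: an acyloxy group → ester.
  CH=CH: C=C double bond → alkene.
  CH(CONH2): pendant –CONH2: carbonyl C bonded to C and N → amide.
  CH(CH2Cl): pendant –CH2X: halogen on sp³ carbon → alkyl halide.
  CH=CH: C=C double bond → alkene.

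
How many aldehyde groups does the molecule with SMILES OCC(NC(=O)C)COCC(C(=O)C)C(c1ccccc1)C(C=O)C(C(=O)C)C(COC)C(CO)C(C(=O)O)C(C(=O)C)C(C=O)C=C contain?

2

Taking each segment in turn:
  HOCH2: HO– on an sp³ carbon → alcohol.
  CH(NHCOCH3): pendant –NHC(=O)CH3: N bonded to a carbonyl → amide (not amine).
  CH2OCH2: C–O–C with sp³ carbons on both sides and no adjacent C=O → ether.
  CH(COCH3): pendant –COCH3: carbonyl C bonded to two carbons → ketone.
  CH(C6H5): pendant –C6H5: benzene ring → arene.
  CH(CHO): pendant –CHO: carbonyl C bonded to C and H → aldehyde.
  CH(COCH3): pendant –COCH3: carbonyl C bonded to two carbons → ketone.
  CH(CH2OCH3): pendant –CH2OCH3: C–O–C linkage → ether.
  CH(CH2OH): pendant –CH2OH on an sp³ backbone C → alcohol.
  CH(COOH): pendant –COOH: carbonyl C bonded to C and –OH → carboxylic acid.
  CH(COCH3): pendant –COCH3: carbonyl C bonded to two carbons → ketone.
  CH(CHO): pendant –CHO: carbonyl C bonded to C and H → aldehyde.
  CH=CH2: C=C double bond → alkene.
Aldehyde appears at: CH(CHO), CH(CHO) → 2.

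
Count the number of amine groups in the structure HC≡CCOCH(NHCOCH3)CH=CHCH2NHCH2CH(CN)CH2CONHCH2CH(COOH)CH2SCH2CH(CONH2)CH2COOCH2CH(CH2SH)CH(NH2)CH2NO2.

Working along the chain:
  HC≡C: C≡C triple bond → alkyne.
  CO: –C(=O)– with carbon on both sides → ketone.
  CH(NHCOCH3): pendant –NHC(=O)CH3: N bonded to a carbonyl → amide (not amine).
  CH=CH: C=C double bond → alkene.
  CH2NHCH2: C–N–C with sp³ carbons and no adjacent C=O → amine (secondary).
  CH(CN): pendant –C≡N: nitrile.
  CH2CONHCH2: –C(=O)–N– linkage → amide (the N is not an amine).
  CH(COOH): pendant –COOH: carbonyl C bonded to C and –OH → carboxylic acid.
  CH2SCH2: C–S–C linkage → sulfide (thioether).
  CH(CONH2): pendant –CONH2: carbonyl C bonded to C and N → amide.
  CH2COOCH2: –C(=O)–O–C with C on the carbonyl side → ester.
  CH(CH2SH): pendant –CH2SH → thiol.
  CH(NH2): –NH2 on an sp³ carbon with no adjacent C=O → amine.
  CH2NO2: –NO2 on carbon → nitro group.
Amine appears at: CH2NHCH2, CH(NH2) → 2.

2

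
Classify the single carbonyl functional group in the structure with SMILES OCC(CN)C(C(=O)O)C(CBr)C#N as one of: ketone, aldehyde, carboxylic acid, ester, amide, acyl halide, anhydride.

carboxylic acid

The carbonyl is in the CH(COOH) segment: pendant –COOH: carbonyl C bonded to C and –OH → carboxylic acid.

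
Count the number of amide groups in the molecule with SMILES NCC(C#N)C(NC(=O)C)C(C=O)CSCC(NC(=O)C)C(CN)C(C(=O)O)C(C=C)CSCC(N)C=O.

2

–NH2 on an sp³ carbon with no adjacent C=O → amine.
pendant –C≡N: nitrile.
pendant –NHC(=O)CH3: N bonded to a carbonyl → amide (not amine).
pendant –CHO: carbonyl C bonded to C and H → aldehyde.
C–S–C linkage → sulfide (thioether).
pendant –NHC(=O)CH3: N bonded to a carbonyl → amide (not amine).
pendant –CH2NH2: N on sp³ C, no adjacent C=O → amine.
pendant –COOH: carbonyl C bonded to C and –OH → carboxylic acid.
pendant –CH=CH2: C=C double bond → alkene.
C–S–C linkage → sulfide (thioether).
–NH2 on an sp³ carbon with no adjacent C=O → amine.
terminal –CHO: carbonyl C bonded to H and C → aldehyde.
Amide appears at: CH(NHCOCH3), CH(NHCOCH3) → 2.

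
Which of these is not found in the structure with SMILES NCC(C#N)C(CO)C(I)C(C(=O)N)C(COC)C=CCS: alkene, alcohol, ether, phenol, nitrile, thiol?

phenol

alkene: present (CH=CH — C=C double bond → alkene).
ether: present (CH(CH2OCH3) — pendant –CH2OCH3: C–O–C linkage → ether).
thiol: present (CH2SH — –SH on an sp³ carbon → thiol).
alcohol: present (CH(CH2OH) — pendant –CH2OH on an sp³ backbone C → alcohol).
nitrile: present (CH(CN) — pendant –C≡N: nitrile).
phenol: absent. In CH(CH2OH), the –OH is on an sp³ carbon, not on an aromatic ring, so it is an alcohol.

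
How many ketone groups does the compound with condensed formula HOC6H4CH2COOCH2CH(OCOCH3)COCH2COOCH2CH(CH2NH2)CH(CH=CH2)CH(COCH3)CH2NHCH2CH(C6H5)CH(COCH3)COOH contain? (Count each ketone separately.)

3

Taking each segment in turn:
  HOC6H4: –OH attached directly to an aromatic ring → phenol (not alcohol); the ring itself is an arene.
  CH2COOCH2: –C(=O)–O–C with C on the carbonyl side → ester.
  CH(OCOCH3): pendant –OC(=O)CH3: an acyloxy group → ester.
  CO: –C(=O)– with carbon on both sides → ketone.
  CH2COOCH2: –C(=O)–O–C with C on the carbonyl side → ester.
  CH(CH2NH2): pendant –CH2NH2: N on sp³ C, no adjacent C=O → amine.
  CH(CH=CH2): pendant –CH=CH2: C=C double bond → alkene.
  CH(COCH3): pendant –COCH3: carbonyl C bonded to two carbons → ketone.
  CH2NHCH2: C–N–C with sp³ carbons and no adjacent C=O → amine (secondary).
  CH(C6H5): pendant –C6H5: benzene ring → arene.
  CH(COCH3): pendant –COCH3: carbonyl C bonded to two carbons → ketone.
  COOH: –COOH: carbonyl C bonded to –OH and C → carboxylic acid (the –OH is not a separate alcohol).
Ketone appears at: CO, CH(COCH3), CH(COCH3) → 3.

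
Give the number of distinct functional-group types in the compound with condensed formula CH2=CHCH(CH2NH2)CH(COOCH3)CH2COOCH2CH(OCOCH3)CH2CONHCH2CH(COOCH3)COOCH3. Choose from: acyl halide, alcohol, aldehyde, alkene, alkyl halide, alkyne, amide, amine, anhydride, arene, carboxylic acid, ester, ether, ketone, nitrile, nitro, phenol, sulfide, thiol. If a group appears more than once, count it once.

C=C double bond → alkene.
pendant –CH2NH2: N on sp³ C, no adjacent C=O → amine.
pendant –COOCH3: carbonyl C bonded to C and –OCH3 → ester.
–C(=O)–O–C with C on the carbonyl side → ester.
pendant –OC(=O)CH3: an acyloxy group → ester.
–C(=O)–N– linkage → amide (the N is not an amine).
pendant –COOCH3: carbonyl C bonded to C and –OCH3 → ester.
–C(=O)OCH3: carbonyl C bonded to C and to –OCH3 → ester (not ketone + ether).
Distinct types present: alkene, amide, amine, ester.

4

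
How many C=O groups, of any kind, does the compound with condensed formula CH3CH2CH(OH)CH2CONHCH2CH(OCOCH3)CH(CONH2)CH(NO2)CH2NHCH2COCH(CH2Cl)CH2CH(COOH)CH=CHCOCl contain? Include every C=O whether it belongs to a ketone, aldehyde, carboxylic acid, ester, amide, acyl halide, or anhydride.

CH2CONHCH2: amide, 1 C=O (running total 1).
CH(OCOCH3): ester, 1 C=O (running total 2).
CH(CONH2): amide, 1 C=O (running total 3).
CO: ketone, 1 C=O (running total 4).
CH(COOH): carboxylic acid, 1 C=O (running total 5).
COCl: acyl halide, 1 C=O (running total 6).

6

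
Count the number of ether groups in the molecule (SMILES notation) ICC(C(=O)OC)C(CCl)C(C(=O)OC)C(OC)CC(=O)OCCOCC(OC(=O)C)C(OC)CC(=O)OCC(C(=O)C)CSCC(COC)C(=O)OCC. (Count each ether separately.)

halogen on an sp³ carbon → alkyl halide.
pendant –COOCH3: carbonyl C bonded to C and –OCH3 → ester.
pendant –CH2X: halogen on sp³ carbon → alkyl halide.
pendant –COOCH3: carbonyl C bonded to C and –OCH3 → ester.
pendant –OCH3: C–O–C with sp³ C, no adjacent C=O → ether.
–C(=O)–O–C with C on the carbonyl side → ester.
C–O–C with sp³ carbons on both sides and no adjacent C=O → ether.
pendant –OC(=O)CH3: an acyloxy group → ester.
pendant –OCH3: C–O–C with sp³ C, no adjacent C=O → ether.
–C(=O)–O–C with C on the carbonyl side → ester.
pendant –COCH3: carbonyl C bonded to two carbons → ketone.
C–S–C linkage → sulfide (thioether).
pendant –CH2OCH3: C–O–C linkage → ether.
–C(=O)OCH2CH3: carbonyl C bonded to C and to –OEt → ester.
Ether appears at: CH(OCH3), CH2OCH2, CH(OCH3), CH(CH2OCH3) → 4.

4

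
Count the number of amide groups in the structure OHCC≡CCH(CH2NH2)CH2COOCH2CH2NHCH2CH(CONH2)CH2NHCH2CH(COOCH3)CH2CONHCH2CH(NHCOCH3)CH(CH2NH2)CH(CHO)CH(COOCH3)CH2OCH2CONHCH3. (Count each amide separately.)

Working along the chain:
  OHC: terminal –CHO: carbonyl C bonded to H and C → aldehyde.
  C≡C: C≡C triple bond → alkyne.
  CH(CH2NH2): pendant –CH2NH2: N on sp³ C, no adjacent C=O → amine.
  CH2COOCH2: –C(=O)–O–C with C on the carbonyl side → ester.
  CH2NHCH2: C–N–C with sp³ carbons and no adjacent C=O → amine (secondary).
  CH(CONH2): pendant –CONH2: carbonyl C bonded to C and N → amide.
  CH2NHCH2: C–N–C with sp³ carbons and no adjacent C=O → amine (secondary).
  CH(COOCH3): pendant –COOCH3: carbonyl C bonded to C and –OCH3 → ester.
  CH2CONHCH2: –C(=O)–N– linkage → amide (the N is not an amine).
  CH(NHCOCH3): pendant –NHC(=O)CH3: N bonded to a carbonyl → amide (not amine).
  CH(CH2NH2): pendant –CH2NH2: N on sp³ C, no adjacent C=O → amine.
  CH(CHO): pendant –CHO: carbonyl C bonded to C and H → aldehyde.
  CH(COOCH3): pendant –COOCH3: carbonyl C bonded to C and –OCH3 → ester.
  CH2OCH2: C–O–C with sp³ carbons on both sides and no adjacent C=O → ether.
  CONHCH3: –C(=O)NHCH3: carbonyl C bonded to C and to N → amide (the N is not an amine).
Amide appears at: CH(CONH2), CH2CONHCH2, CH(NHCOCH3), CONHCH3 → 4.

4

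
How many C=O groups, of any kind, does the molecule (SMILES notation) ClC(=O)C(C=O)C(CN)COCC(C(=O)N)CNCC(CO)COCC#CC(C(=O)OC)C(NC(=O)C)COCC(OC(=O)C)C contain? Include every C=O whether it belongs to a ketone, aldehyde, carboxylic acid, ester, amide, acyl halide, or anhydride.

6

ClCO: acyl halide, 1 C=O (running total 1).
CH(CHO): aldehyde, 1 C=O (running total 2).
CH(CONH2): amide, 1 C=O (running total 3).
CH(COOCH3): ester, 1 C=O (running total 4).
CH(NHCOCH3): amide, 1 C=O (running total 5).
CH(OCOCH3): ester, 1 C=O (running total 6).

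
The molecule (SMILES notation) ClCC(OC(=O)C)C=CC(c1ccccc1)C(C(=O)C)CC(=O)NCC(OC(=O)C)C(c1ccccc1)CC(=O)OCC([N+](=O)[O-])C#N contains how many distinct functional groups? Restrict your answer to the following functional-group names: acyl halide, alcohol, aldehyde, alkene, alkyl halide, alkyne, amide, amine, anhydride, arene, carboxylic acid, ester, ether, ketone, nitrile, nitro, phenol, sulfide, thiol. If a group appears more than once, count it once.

Taking each segment in turn:
  ClCH2: halogen on an sp³ carbon → alkyl halide.
  CH(OCOCH3): pendant –OC(=O)CH3: an acyloxy group → ester.
  CH=CH: C=C double bond → alkene.
  CH(C6H5): pendant –C6H5: benzene ring → arene.
  CH(COCH3): pendant –COCH3: carbonyl C bonded to two carbons → ketone.
  CH2CONHCH2: –C(=O)–N– linkage → amide (the N is not an amine).
  CH(OCOCH3): pendant –OC(=O)CH3: an acyloxy group → ester.
  CH(C6H5): pendant –C6H5: benzene ring → arene.
  CH2COOCH2: –C(=O)–O–C with C on the carbonyl side → ester.
  CH(NO2): –NO2 on an sp³ carbon → nitro (the N=O is not a carbonyl).
  CN: –C≡N: carbon triple-bonded to nitrogen → nitrile.
Distinct types present: alkene, alkyl halide, amide, arene, ester, ketone, nitrile, nitro.

8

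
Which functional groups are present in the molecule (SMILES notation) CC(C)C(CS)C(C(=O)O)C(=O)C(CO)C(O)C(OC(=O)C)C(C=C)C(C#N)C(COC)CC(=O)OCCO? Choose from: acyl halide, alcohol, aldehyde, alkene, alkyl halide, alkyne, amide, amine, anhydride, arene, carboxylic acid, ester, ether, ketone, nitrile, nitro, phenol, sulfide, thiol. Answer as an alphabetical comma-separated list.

pendant –CH2SH → thiol.
pendant –COOH: carbonyl C bonded to C and –OH → carboxylic acid.
–C(=O)– with carbon on both sides → ketone.
pendant –CH2OH on an sp³ backbone C → alcohol.
–OH on an sp³ carbon → alcohol (secondary).
pendant –OC(=O)CH3: an acyloxy group → ester.
pendant –CH=CH2: C=C double bond → alkene.
pendant –C≡N: nitrile.
pendant –CH2OCH3: C–O–C linkage → ether.
–C(=O)–O–C with C on the carbonyl side → ester.
–OH on an sp³ carbon → alcohol.

alcohol, alkene, carboxylic acid, ester, ether, ketone, nitrile, thiol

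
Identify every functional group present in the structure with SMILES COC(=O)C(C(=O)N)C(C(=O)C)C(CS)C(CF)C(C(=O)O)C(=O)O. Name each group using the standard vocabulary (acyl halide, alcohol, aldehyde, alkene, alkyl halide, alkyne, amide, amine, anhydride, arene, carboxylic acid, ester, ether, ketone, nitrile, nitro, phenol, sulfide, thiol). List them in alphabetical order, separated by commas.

CH3O–C(=O)–: carbonyl C bonded to C and to –OCH3 → ester (not ketone + ether).
pendant –CONH2: carbonyl C bonded to C and N → amide.
pendant –COCH3: carbonyl C bonded to two carbons → ketone.
pendant –CH2SH → thiol.
pendant –CH2X: halogen on sp³ carbon → alkyl halide.
pendant –COOH: carbonyl C bonded to C and –OH → carboxylic acid.
–COOH: carbonyl C bonded to –OH and C → carboxylic acid (the –OH is not a separate alcohol).

alkyl halide, amide, carboxylic acid, ester, ketone, thiol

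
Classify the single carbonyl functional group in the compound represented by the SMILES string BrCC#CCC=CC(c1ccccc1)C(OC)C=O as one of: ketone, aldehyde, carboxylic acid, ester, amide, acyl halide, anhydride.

aldehyde

The carbonyl is in the CHO segment: terminal –CHO: carbonyl C bonded to H and C → aldehyde.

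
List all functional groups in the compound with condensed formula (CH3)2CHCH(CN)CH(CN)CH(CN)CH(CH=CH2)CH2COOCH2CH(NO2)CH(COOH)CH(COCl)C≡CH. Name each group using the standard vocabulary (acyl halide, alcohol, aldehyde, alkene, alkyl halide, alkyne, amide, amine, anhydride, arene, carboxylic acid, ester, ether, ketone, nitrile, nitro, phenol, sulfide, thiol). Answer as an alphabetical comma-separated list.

Taking each segment in turn:
  CH(CN): pendant –C≡N: nitrile.
  CH(CN): pendant –C≡N: nitrile.
  CH(CN): pendant –C≡N: nitrile.
  CH(CH=CH2): pendant –CH=CH2: C=C double bond → alkene.
  CH2COOCH2: –C(=O)–O–C with C on the carbonyl side → ester.
  CH(NO2): –NO2 on an sp³ carbon → nitro (the N=O is not a carbonyl).
  CH(COOH): pendant –COOH: carbonyl C bonded to C and –OH → carboxylic acid.
  CH(COCl): pendant –C(=O)X: carbonyl C bonded to C and halogen → acyl halide.
  C≡CH: C≡C triple bond → alkyne.

acyl halide, alkene, alkyne, carboxylic acid, ester, nitrile, nitro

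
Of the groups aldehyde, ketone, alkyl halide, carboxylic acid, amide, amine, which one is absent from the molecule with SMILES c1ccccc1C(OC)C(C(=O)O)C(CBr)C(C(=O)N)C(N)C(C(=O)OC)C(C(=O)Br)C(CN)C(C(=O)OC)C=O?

ketone

carboxylic acid: present (CH(COOH) — pendant –COOH: carbonyl C bonded to C and –OH → carboxylic acid).
amide: present (CH(CONH2) — pendant –CONH2: carbonyl C bonded to C and N → amide).
aldehyde: present (CHO — terminal –CHO: carbonyl C bonded to H and C → aldehyde).
alkyl halide: present (CH(CH2Br) — pendant –CH2X: halogen on sp³ carbon → alkyl halide).
amine: present (CH(NH2) — –NH2 on an sp³ carbon with no adjacent C=O → amine).
ketone: absent. In CH(COOCH3), the C=O is bonded to an –O–C group, which defines an ester, not a ketone. In CH(CONH2), the C=O is bonded to nitrogen, which defines an amide, not a ketone. In CH(COOH), the C=O bears an –OH, making it a carboxylic acid rather than a ketone. In CHO, the carbonyl carbon carries an H, so it is an aldehyde, not a ketone. In CH(COBr), the C=O is bonded to a halogen, which defines an acyl halide, not a ketone.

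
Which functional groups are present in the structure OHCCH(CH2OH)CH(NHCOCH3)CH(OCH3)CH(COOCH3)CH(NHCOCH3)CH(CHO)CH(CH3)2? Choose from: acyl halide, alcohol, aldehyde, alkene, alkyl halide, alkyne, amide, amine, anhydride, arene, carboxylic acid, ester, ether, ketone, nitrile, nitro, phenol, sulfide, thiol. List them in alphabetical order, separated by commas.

Reading the structure from left to right:
  OHC: terminal –CHO: carbonyl C bonded to H and C → aldehyde.
  CH(CH2OH): pendant –CH2OH on an sp³ backbone C → alcohol.
  CH(NHCOCH3): pendant –NHC(=O)CH3: N bonded to a carbonyl → amide (not amine).
  CH(OCH3): pendant –OCH3: C–O–C with sp³ C, no adjacent C=O → ether.
  CH(COOCH3): pendant –COOCH3: carbonyl C bonded to C and –OCH3 → ester.
  CH(NHCOCH3): pendant –NHC(=O)CH3: N bonded to a carbonyl → amide (not amine).
  CH(CHO): pendant –CHO: carbonyl C bonded to C and H → aldehyde.

alcohol, aldehyde, amide, ester, ether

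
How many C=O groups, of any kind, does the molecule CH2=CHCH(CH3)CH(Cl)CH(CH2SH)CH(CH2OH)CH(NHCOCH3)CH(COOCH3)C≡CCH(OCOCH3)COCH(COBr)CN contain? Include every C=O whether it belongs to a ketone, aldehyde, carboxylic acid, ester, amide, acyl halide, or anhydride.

5

CH(NHCOCH3): amide, 1 C=O (running total 1).
CH(COOCH3): ester, 1 C=O (running total 2).
CH(OCOCH3): ester, 1 C=O (running total 3).
CO: ketone, 1 C=O (running total 4).
CH(COBr): acyl halide, 1 C=O (running total 5).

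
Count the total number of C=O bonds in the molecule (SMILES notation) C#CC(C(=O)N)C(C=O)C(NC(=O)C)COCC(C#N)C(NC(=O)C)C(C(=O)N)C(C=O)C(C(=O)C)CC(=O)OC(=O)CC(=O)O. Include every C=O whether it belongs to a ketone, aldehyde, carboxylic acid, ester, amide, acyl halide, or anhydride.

10

CH(CONH2): amide, 1 C=O (running total 1).
CH(CHO): aldehyde, 1 C=O (running total 2).
CH(NHCOCH3): amide, 1 C=O (running total 3).
CH(NHCOCH3): amide, 1 C=O (running total 4).
CH(CONH2): amide, 1 C=O (running total 5).
CH(CHO): aldehyde, 1 C=O (running total 6).
CH(COCH3): ketone, 1 C=O (running total 7).
CH2CO-O-COCH2: anhydride, 2 C=O (running total 9).
COOH: carboxylic acid, 1 C=O (running total 10).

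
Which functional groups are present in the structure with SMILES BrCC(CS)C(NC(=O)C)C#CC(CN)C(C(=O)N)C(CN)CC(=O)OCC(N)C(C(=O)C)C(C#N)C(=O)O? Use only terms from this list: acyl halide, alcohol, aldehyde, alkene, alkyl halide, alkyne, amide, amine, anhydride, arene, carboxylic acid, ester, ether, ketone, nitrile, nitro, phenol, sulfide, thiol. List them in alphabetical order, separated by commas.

Working along the chain:
  BrCH2: halogen on an sp³ carbon → alkyl halide.
  CH(CH2SH): pendant –CH2SH → thiol.
  CH(NHCOCH3): pendant –NHC(=O)CH3: N bonded to a carbonyl → amide (not amine).
  C≡C: C≡C triple bond → alkyne.
  CH(CH2NH2): pendant –CH2NH2: N on sp³ C, no adjacent C=O → amine.
  CH(CONH2): pendant –CONH2: carbonyl C bonded to C and N → amide.
  CH(CH2NH2): pendant –CH2NH2: N on sp³ C, no adjacent C=O → amine.
  CH2COOCH2: –C(=O)–O–C with C on the carbonyl side → ester.
  CH(NH2): –NH2 on an sp³ carbon with no adjacent C=O → amine.
  CH(COCH3): pendant –COCH3: carbonyl C bonded to two carbons → ketone.
  CH(CN): pendant –C≡N: nitrile.
  COOH: –COOH: carbonyl C bonded to –OH and C → carboxylic acid (the –OH is not a separate alcohol).

alkyl halide, alkyne, amide, amine, carboxylic acid, ester, ketone, nitrile, thiol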